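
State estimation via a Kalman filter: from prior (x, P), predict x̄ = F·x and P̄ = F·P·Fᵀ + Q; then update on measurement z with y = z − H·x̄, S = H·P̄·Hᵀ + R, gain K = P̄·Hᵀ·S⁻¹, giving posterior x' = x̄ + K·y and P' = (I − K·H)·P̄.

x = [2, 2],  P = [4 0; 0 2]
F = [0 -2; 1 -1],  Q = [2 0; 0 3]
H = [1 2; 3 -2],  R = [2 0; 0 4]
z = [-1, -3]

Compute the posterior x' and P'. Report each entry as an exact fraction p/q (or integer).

x̄ = F·x = [-4, 0]
P̄ = F·P·Fᵀ + Q = [10 4; 4 9]
y = z − H·x̄ = [3, 9]
S = H·P̄·Hᵀ + R = [64 10; 10 82]
K = P̄·Hᵀ·S⁻¹ = [314/1287 307/1287; 466/1287 -151/1287]
x' = x̄ + K·y = [-37/33, 1/33]
P' = (I − K·H)·P̄ = [464/1287 82/1287; 82/1287 425/1287]

x' = [-37/33, 1/33]
P' = [464/1287 82/1287; 82/1287 425/1287]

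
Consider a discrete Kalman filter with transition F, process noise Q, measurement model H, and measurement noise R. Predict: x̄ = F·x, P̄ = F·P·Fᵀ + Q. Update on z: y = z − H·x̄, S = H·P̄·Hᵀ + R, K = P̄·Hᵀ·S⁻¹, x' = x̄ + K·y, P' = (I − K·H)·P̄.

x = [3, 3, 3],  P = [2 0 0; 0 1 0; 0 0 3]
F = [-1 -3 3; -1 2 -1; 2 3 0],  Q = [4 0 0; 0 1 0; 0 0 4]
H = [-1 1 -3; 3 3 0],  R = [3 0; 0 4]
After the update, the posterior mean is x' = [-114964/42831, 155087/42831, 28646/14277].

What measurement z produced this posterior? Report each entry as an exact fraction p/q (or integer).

z = [1, 3]

x̄ = F·x = [-3, 0, 15]
P̄ = F·P·Fᵀ + Q = [42 -13 -13; -13 10 2; -13 2 21]
S = H·P̄·Hᵀ + R = [180 3; 3 238]
K = P̄·Hᵀ·S⁻¹ = [-4069/42831 5236/14277; 4073/42831 -557/14277; -3775/14277 -644/4759]
x' − x̄ = [13529/42831, 155087/42831, -185509/14277] = K·y
y = (KᵀK)⁻¹·Kᵀ·(x' − x̄) = [43, 12]
z = y + H·x̄ = [43, 12] + [-42, -9] = [1, 3]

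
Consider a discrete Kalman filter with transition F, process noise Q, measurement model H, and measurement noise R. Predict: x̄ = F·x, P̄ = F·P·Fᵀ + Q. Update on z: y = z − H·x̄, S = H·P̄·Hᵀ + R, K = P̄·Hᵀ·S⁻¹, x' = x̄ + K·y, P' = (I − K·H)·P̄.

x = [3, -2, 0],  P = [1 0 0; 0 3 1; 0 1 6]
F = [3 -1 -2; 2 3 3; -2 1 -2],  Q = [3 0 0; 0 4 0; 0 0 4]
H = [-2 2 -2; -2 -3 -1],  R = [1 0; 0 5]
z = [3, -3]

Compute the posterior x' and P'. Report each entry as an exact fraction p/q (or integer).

x' = [263516/34041, -25259/34041, -339377/34041]
P' = [3083900/374451 -714899/374451 -3762818/374451; -714899/374451 285392/374451 967577/374451; -3762818/374451 967577/374451 4755200/374451]

x̄ = F·x = [11, 0, -8]
P̄ = F·P·Fᵀ + Q = [43 -48 15; -48 107 -34; 15 -34 31]
y = z − H·x̄ = [9, 11]
S = H·P̄·Hᵀ + R = [1501 -550; -550 451]
K = P̄·Hᵀ·S⁻¹ = [-6542/34041 -52057/374451; 5948/34041 -78791/374451; -4510/34041 -26459/374451]
x' = x̄ + K·y = [263516/34041, -25259/34041, -339377/34041]
P' = (I − K·H)·P̄ = [3083900/374451 -714899/374451 -3762818/374451; -714899/374451 285392/374451 967577/374451; -3762818/374451 967577/374451 4755200/374451]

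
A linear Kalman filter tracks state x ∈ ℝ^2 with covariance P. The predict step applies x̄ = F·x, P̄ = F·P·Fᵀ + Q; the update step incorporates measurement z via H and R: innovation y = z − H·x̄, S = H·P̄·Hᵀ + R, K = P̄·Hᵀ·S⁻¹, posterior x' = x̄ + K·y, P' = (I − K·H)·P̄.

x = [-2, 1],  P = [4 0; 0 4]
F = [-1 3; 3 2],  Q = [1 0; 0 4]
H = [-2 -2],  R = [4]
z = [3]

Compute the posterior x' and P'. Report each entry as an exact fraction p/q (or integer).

x̄ = F·x = [5, -4]
P̄ = F·P·Fᵀ + Q = [41 12; 12 56]
y = z − H·x̄ = [5]
S = H·P̄·Hᵀ + R = [488]
K = P̄·Hᵀ·S⁻¹ = [-53/244; -17/61]
x' = x̄ + K·y = [955/244, -329/61]
P' = (I − K·H)·P̄ = [2193/122 -1070/61; -1070/61 1104/61]

x' = [955/244, -329/61]
P' = [2193/122 -1070/61; -1070/61 1104/61]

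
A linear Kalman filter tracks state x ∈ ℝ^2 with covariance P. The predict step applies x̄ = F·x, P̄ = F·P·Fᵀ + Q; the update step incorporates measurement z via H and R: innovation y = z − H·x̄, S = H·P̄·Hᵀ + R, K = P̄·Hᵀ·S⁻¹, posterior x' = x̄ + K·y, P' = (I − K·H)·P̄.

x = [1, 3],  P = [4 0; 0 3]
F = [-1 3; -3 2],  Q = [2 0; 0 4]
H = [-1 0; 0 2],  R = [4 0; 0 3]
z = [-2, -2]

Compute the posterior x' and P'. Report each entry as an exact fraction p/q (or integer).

x̄ = F·x = [8, 3]
P̄ = F·P·Fᵀ + Q = [33 30; 30 52]
y = z − H·x̄ = [6, -8]
S = H·P̄·Hᵀ + R = [37 -60; -60 211]
K = P̄·Hᵀ·S⁻¹ = [-3363/4207 240/4207; -90/4207 2048/4207]
x' = x̄ + K·y = [11558/4207, -4303/4207]
P' = (I − K·H)·P̄ = [13452/4207 360/4207; 360/4207 3072/4207]

x' = [11558/4207, -4303/4207]
P' = [13452/4207 360/4207; 360/4207 3072/4207]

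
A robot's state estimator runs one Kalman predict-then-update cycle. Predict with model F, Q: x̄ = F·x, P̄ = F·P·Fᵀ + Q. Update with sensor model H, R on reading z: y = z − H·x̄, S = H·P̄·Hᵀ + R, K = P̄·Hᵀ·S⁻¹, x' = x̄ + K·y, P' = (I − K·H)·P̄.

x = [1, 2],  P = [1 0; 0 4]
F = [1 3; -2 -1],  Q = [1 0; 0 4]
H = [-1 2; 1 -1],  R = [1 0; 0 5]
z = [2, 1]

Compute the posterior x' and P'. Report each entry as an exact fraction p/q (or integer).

x' = [461/1053, 122/117]
P' = [5650/1053 310/117; 310/117 20/13]

x̄ = F·x = [7, -4]
P̄ = F·P·Fᵀ + Q = [38 -14; -14 12]
y = z − H·x̄ = [17, -10]
S = H·P̄·Hᵀ + R = [143 -104; -104 83]
K = P̄·Hᵀ·S⁻¹ = [-70/1053 44/81; 50/117 2/9]
x' = x̄ + K·y = [461/1053, 122/117]
P' = (I − K·H)·P̄ = [5650/1053 310/117; 310/117 20/13]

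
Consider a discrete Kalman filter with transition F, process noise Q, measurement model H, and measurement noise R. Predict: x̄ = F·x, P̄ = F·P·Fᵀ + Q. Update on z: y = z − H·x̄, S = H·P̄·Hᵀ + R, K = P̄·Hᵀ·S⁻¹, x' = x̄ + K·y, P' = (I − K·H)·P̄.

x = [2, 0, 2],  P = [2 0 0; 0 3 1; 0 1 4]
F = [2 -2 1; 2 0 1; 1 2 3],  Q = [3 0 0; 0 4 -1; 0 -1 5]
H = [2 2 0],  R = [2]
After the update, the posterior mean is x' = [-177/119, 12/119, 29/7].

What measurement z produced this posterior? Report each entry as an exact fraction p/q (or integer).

x̄ = F·x = [6, 6, 8]
P̄ = F·P·Fᵀ + Q = [23 10 0; 10 16 17; 0 17 67]
S = H·P̄·Hᵀ + R = [238]
K = P̄·Hᵀ·S⁻¹ = [33/119; 26/119; 1/7]
x' − x̄ = [-891/119, -702/119, -27/7] = K·y
y = (KᵀK)⁻¹·Kᵀ·(x' − x̄) = [-27]
z = y + H·x̄ = [-27] + [24] = [-3]

z = [-3]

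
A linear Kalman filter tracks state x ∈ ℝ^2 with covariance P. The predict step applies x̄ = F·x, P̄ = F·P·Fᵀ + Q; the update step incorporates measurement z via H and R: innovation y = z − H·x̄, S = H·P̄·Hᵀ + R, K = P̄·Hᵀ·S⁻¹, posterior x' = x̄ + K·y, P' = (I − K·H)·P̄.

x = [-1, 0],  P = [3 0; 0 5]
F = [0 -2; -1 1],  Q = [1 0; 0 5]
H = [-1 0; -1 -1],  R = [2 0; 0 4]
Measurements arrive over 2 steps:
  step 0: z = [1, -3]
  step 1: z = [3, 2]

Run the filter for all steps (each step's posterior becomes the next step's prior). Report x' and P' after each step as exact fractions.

step 0: x' = [-213/293, 864/293], P' = [514/293 -426/293; -426/293 1142/293]
step 1: x' = [-198657/59261, 95295/59261], P' = [103586/59261 -89786/59261; -89786/59261 225878/59261]

step 0: x̄ = F·x = [0, 1]
step 0: P̄ = F·P·Fᵀ + Q = [21 -10; -10 13]
step 0: y = z − H·x̄ = [1, -2]
step 0: S = H·P̄·Hᵀ + R = [23 11; 11 18]
step 0: K = P̄·Hᵀ·S⁻¹ = [-257/293 -22/293; 213/293 -179/293]
step 0: x' = x̄ + K·y = [-213/293, 864/293]
step 0: P' = (I − K·H)·P̄ = [514/293 -426/293; -426/293 1142/293]
step 1: x̄ = F·x = [-1728/293, 1077/293]
step 1: P̄ = F·P·Fᵀ + Q = [4861/293 -3136/293; -3136/293 3973/293]
step 1: y = z − H·x̄ = [-849/293, -65/293]
step 1: S = H·P̄·Hᵀ + R = [5447/293 1725/293; 1725/293 3734/293]
step 1: K = P̄·Hᵀ·S⁻¹ = [-51793/59261 -3450/59261; 44893/59261 -34023/59261]
step 1: x' = x̄ + K·y = [-198657/59261, 95295/59261]
step 1: P' = (I − K·H)·P̄ = [103586/59261 -89786/59261; -89786/59261 225878/59261]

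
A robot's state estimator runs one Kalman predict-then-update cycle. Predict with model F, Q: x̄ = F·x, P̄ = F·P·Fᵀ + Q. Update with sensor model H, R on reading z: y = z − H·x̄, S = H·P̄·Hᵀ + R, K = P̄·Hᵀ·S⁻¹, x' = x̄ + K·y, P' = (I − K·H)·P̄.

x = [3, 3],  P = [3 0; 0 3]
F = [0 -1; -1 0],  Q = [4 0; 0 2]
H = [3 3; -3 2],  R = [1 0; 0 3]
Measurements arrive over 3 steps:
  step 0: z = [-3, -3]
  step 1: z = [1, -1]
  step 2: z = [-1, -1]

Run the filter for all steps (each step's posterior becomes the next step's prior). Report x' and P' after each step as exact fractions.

step 0: x̄ = F·x = [-3, -3]
step 0: P̄ = F·P·Fᵀ + Q = [7 0; 0 5]
step 0: y = z − H·x̄ = [15, -6]
step 0: S = H·P̄·Hᵀ + R = [109 -33; -33 86]
step 0: K = P̄·Hᵀ·S⁻¹ = [1113/8285 -1596/8285; 324/1657 317/1657]
step 0: x' = x̄ + K·y = [1416/8285, -2013/1657]
step 0: P' = (I − K·H)·P̄ = [1106/8285 -147/1657; -147/1657 255/1657]
step 1: x̄ = F·x = [2013/1657, -1416/8285]
step 1: P̄ = F·P·Fᵀ + Q = [6883/1657 -147/1657; -147/1657 17676/8285]
step 1: y = z − H·x̄ = [-17662/8285, 24742/8285]
step 1: S = H·P̄·Hᵀ + R = [463874/8285 -201474/8285; -201474/8285 414114/8285]
step 1: K = P̄·Hᵀ·S⁻¹ = [417315/3047776 -13845/74336; 143901/761944 3393/18584]
step 1: x' = x̄ + K·y = [139719/380972, -2694/95243]
step 1: P' = (I − K·H)·P̄ = [396229/3047776 -64281/761944; -64281/761944 14031/95243]
step 2: x̄ = F·x = [2694/95243, -139719/380972]
step 2: P̄ = F·P·Fᵀ + Q = [395003/95243 -64281/761944; -64281/761944 6491781/3047776]
step 2: y = z − H·x̄ = [5857/380972, -34603/190486]
step 2: S = H·P̄·Hᵀ + R = [170606437/3047776 -37019403/1523888; -37019403/1523888 37989201/761944]
step 2: K = P̄·Hᵀ·S⁻¹ = [612333582/4471689983 -832676649/4471689983; 844461567/4471689983 816223581/4471689983]
step 2: x' = x̄ + K·y = [287159133/4471689983, -1775252802/4471689983]
step 2: P' = (I − K·H)·P̄ = [581250467/4471689983 -377139273/4471689983; -377139273/4471689983 658626462/4471689983]

step 0: x' = [1416/8285, -2013/1657], P' = [1106/8285 -147/1657; -147/1657 255/1657]
step 1: x' = [139719/380972, -2694/95243], P' = [396229/3047776 -64281/761944; -64281/761944 14031/95243]
step 2: x' = [287159133/4471689983, -1775252802/4471689983], P' = [581250467/4471689983 -377139273/4471689983; -377139273/4471689983 658626462/4471689983]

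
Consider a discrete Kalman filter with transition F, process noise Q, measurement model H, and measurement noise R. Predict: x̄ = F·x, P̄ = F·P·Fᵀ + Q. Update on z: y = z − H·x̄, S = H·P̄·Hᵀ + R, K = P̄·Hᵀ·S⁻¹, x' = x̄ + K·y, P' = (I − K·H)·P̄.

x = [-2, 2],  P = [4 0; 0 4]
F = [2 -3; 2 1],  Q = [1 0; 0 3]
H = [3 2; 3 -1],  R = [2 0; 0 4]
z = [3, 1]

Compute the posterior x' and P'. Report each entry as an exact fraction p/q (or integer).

x' = [2819/5309, 66052/100871]
P' = [1162/5309 -1138/5309; -1138/5309 65146/100871]

x̄ = F·x = [-10, -2]
P̄ = F·P·Fᵀ + Q = [53 4; 4 23]
y = z − H·x̄ = [37, 29]
S = H·P̄·Hᵀ + R = [619 443; 443 480]
K = P̄·Hᵀ·S⁻¹ = [605/5309 1156/5309; 32713/100871 -32503/100871]
x' = x̄ + K·y = [2819/5309, 66052/100871]
P' = (I − K·H)·P̄ = [1162/5309 -1138/5309; -1138/5309 65146/100871]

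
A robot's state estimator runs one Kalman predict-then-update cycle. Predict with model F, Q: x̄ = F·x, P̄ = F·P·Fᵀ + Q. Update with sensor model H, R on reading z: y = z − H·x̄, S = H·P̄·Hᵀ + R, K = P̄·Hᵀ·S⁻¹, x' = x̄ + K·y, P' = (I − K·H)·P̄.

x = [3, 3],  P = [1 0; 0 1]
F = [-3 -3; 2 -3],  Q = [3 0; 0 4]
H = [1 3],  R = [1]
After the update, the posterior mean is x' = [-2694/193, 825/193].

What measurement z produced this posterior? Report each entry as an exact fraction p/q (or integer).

x̄ = F·x = [-18, -3]
P̄ = F·P·Fᵀ + Q = [21 3; 3 17]
S = H·P̄·Hᵀ + R = [193]
K = P̄·Hᵀ·S⁻¹ = [30/193; 54/193]
x' − x̄ = [780/193, 1404/193] = K·y
y = (KᵀK)⁻¹·Kᵀ·(x' − x̄) = [26]
z = y + H·x̄ = [26] + [-27] = [-1]

z = [-1]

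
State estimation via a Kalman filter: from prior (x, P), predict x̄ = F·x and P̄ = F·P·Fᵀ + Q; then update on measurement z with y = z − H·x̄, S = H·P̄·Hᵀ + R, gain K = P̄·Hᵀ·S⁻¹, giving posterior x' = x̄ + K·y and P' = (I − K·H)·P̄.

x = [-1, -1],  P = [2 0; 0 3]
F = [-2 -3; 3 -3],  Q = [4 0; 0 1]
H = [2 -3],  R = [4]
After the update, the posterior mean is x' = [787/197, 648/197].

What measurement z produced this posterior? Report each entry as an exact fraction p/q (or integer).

z = [-2]

x̄ = F·x = [5, 0]
P̄ = F·P·Fᵀ + Q = [39 15; 15 46]
S = H·P̄·Hᵀ + R = [394]
K = P̄·Hᵀ·S⁻¹ = [33/394; -54/197]
x' − x̄ = [-198/197, 648/197] = K·y
y = (KᵀK)⁻¹·Kᵀ·(x' − x̄) = [-12]
z = y + H·x̄ = [-12] + [10] = [-2]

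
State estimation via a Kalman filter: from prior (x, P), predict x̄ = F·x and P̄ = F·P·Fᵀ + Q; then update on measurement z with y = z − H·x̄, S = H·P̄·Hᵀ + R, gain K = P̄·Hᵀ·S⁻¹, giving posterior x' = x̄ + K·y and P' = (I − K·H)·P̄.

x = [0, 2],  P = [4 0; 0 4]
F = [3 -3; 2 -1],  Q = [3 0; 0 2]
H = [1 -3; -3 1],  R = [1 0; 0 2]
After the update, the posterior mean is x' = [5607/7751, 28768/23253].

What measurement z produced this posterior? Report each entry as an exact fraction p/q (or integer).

z = [-3, -1]

x̄ = F·x = [-6, -2]
P̄ = F·P·Fᵀ + Q = [75 36; 36 22]
S = H·P̄·Hᵀ + R = [58 69; 69 483]
K = P̄·Hᵀ·S⁻¹ = [-42/337 -2895/7751; -124/337 -2918/23253]
x' − x̄ = [52113/7751, 75274/23253] = K·y
y = (KᵀK)⁻¹·Kᵀ·(x' − x̄) = [-3, -17]
z = y + H·x̄ = [-3, -17] + [0, 16] = [-3, -1]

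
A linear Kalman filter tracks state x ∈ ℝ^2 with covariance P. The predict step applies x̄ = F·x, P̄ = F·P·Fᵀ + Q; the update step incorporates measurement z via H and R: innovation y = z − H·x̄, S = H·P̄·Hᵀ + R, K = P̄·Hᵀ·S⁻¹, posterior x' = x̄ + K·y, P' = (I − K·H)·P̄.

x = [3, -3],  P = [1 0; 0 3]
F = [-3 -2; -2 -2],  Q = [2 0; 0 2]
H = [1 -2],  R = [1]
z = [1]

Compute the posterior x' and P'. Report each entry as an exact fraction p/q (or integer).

x' = [-31/6, -3]
P' = [383/24 33/4; 33/4 9/2]

x̄ = F·x = [-3, 0]
P̄ = F·P·Fᵀ + Q = [23 18; 18 18]
y = z − H·x̄ = [4]
S = H·P̄·Hᵀ + R = [24]
K = P̄·Hᵀ·S⁻¹ = [-13/24; -3/4]
x' = x̄ + K·y = [-31/6, -3]
P' = (I − K·H)·P̄ = [383/24 33/4; 33/4 9/2]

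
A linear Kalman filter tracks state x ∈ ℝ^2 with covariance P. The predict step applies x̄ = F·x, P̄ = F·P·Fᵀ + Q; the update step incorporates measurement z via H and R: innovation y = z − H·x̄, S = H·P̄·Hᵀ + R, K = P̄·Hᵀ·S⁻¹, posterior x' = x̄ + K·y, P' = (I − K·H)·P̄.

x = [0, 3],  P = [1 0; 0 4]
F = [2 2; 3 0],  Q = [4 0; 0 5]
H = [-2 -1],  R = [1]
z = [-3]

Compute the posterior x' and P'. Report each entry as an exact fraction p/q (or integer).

x̄ = F·x = [6, 0]
P̄ = F·P·Fᵀ + Q = [24 6; 6 14]
y = z − H·x̄ = [9]
S = H·P̄·Hᵀ + R = [135]
K = P̄·Hᵀ·S⁻¹ = [-2/5; -26/135]
x' = x̄ + K·y = [12/5, -26/15]
P' = (I − K·H)·P̄ = [12/5 -22/5; -22/5 1214/135]

x' = [12/5, -26/15]
P' = [12/5 -22/5; -22/5 1214/135]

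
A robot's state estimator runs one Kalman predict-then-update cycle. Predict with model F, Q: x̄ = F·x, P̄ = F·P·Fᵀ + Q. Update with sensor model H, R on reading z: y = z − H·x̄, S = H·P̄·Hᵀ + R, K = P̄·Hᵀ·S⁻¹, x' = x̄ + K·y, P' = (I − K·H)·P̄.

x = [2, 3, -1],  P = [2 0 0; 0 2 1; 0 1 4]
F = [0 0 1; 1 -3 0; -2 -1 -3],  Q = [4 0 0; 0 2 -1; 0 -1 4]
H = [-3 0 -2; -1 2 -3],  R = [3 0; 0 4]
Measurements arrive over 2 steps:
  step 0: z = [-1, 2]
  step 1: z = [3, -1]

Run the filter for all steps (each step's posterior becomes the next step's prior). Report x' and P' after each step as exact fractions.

step 0: x̄ = F·x = [-1, -7, -4]
step 0: P̄ = F·P·Fᵀ + Q = [8 -3 -13; -3 22 10; -13 10 56]
step 0: y = z − H·x̄ = [-12, 3]
step 0: S = H·P̄·Hᵀ + R = [143 195; 195 418]
step 0: K = P̄·Hᵀ·S⁻¹ = [-577/3107 35/239; -7913/21749 352/1673; -4189/21749 -390/1673]
step 0: x' = x̄ + K·y = [5182/3107, -43559/21749, -51938/21749]
step 0: P' = (I − K·H)·P̄ = [14635/3107 -23403/3107 -21087/3107; -23403/3107 313643/21749 257601/21749; -21087/3107 257601/21749 227697/21749]
step 1: x̄ = F·x = [-51938/21749, 166951/21749, 126825/21749]
step 1: P̄ = F·P·Fᵀ + Q = [314693/21749 -920412/21749 -645474/21749; -920412/21749 3951656/21749 2656421/21749; -645474/21749 2656421/21749 1978706/21749]
step 1: y = z − H·x̄ = [163083/21749, -27114/21749]
step 1: S = H·P̄·Hᵀ + R = [3066620/21749 612889/21749; 612889/21749 1948419/21749]
step 1: K = P̄·Hᵀ·S⁻¹ = [37248934/257456791 -40667309/257456791; -252668507/257456791 192383946/257456791; -181679168/257456791 60081630/257456791]
step 1: x' = x̄ + K·y = [-284816290/257456791, -158148316/257456791, 64100439/257456791]
step 1: P' = (I − K·H)·P̄ = [2721474338/257456791 -4927724811/257456791 -4138084908/257456791; -4927724811/257456791 9576790452/257456791 7770589977/257456791; -4138084908/257456791 7770589977/257456791 6479646114/257456791]

step 0: x' = [5182/3107, -43559/21749, -51938/21749], P' = [14635/3107 -23403/3107 -21087/3107; -23403/3107 313643/21749 257601/21749; -21087/3107 257601/21749 227697/21749]
step 1: x' = [-284816290/257456791, -158148316/257456791, 64100439/257456791], P' = [2721474338/257456791 -4927724811/257456791 -4138084908/257456791; -4927724811/257456791 9576790452/257456791 7770589977/257456791; -4138084908/257456791 7770589977/257456791 6479646114/257456791]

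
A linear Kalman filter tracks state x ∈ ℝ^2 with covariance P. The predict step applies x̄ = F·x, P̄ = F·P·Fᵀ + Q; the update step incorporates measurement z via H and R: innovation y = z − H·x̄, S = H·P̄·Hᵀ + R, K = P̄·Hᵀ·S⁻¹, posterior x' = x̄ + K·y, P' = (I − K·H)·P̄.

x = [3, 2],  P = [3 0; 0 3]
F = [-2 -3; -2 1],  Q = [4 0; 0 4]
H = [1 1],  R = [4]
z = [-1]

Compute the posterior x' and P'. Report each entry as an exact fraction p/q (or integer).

x̄ = F·x = [-12, -4]
P̄ = F·P·Fᵀ + Q = [43 3; 3 19]
y = z − H·x̄ = [15]
S = H·P̄·Hᵀ + R = [72]
K = P̄·Hᵀ·S⁻¹ = [23/36; 11/36]
x' = x̄ + K·y = [-29/12, 7/12]
P' = (I − K·H)·P̄ = [245/18 -199/18; -199/18 221/18]

x' = [-29/12, 7/12]
P' = [245/18 -199/18; -199/18 221/18]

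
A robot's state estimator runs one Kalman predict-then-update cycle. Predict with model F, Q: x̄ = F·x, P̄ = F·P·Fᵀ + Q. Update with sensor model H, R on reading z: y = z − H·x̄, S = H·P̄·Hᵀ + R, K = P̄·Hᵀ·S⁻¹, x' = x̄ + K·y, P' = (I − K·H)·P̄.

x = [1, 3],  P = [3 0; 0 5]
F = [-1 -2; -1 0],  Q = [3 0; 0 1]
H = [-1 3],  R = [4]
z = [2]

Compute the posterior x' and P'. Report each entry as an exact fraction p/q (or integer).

x̄ = F·x = [-7, -1]
P̄ = F·P·Fᵀ + Q = [26 3; 3 4]
y = z − H·x̄ = [-2]
S = H·P̄·Hᵀ + R = [48]
K = P̄·Hᵀ·S⁻¹ = [-17/48; 3/16]
x' = x̄ + K·y = [-151/24, -11/8]
P' = (I − K·H)·P̄ = [959/48 99/16; 99/16 37/16]

x' = [-151/24, -11/8]
P' = [959/48 99/16; 99/16 37/16]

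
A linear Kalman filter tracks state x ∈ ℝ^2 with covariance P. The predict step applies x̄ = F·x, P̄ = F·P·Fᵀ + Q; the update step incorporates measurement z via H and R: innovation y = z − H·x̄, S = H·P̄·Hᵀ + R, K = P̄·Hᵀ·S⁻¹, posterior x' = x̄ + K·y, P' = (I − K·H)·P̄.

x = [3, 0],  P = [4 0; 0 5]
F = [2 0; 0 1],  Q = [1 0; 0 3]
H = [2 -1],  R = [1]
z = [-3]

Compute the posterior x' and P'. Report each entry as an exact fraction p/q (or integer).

x' = [-48/77, 120/77]
P' = [153/77 272/77; 272/77 552/77]

x̄ = F·x = [6, 0]
P̄ = F·P·Fᵀ + Q = [17 0; 0 8]
y = z − H·x̄ = [-15]
S = H·P̄·Hᵀ + R = [77]
K = P̄·Hᵀ·S⁻¹ = [34/77; -8/77]
x' = x̄ + K·y = [-48/77, 120/77]
P' = (I − K·H)·P̄ = [153/77 272/77; 272/77 552/77]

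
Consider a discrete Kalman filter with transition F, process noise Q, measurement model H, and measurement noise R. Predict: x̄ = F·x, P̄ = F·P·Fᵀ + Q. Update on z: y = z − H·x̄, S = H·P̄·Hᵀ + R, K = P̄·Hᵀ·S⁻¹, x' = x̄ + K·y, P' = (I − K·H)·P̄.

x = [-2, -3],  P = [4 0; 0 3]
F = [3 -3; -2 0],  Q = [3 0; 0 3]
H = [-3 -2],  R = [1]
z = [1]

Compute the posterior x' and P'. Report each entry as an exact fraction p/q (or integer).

x' = [-1551/383, 2144/383]
P' = [2778/383 -4092/383; -4092/383 6121/383]

x̄ = F·x = [3, 4]
P̄ = F·P·Fᵀ + Q = [66 -24; -24 19]
y = z − H·x̄ = [18]
S = H·P̄·Hᵀ + R = [383]
K = P̄·Hᵀ·S⁻¹ = [-150/383; 34/383]
x' = x̄ + K·y = [-1551/383, 2144/383]
P' = (I − K·H)·P̄ = [2778/383 -4092/383; -4092/383 6121/383]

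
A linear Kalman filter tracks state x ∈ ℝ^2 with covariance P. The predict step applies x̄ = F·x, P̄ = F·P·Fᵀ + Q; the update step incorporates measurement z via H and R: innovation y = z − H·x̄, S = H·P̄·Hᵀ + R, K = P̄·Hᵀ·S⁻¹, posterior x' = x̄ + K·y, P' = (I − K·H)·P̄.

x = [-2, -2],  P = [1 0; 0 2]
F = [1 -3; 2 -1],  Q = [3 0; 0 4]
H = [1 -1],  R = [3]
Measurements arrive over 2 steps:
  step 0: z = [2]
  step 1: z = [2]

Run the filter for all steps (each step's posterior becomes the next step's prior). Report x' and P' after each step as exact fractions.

step 0: x' = [20/19, -30/19], P' = [222/19 180/19; 180/19 186/19]
step 1: x' = [5371/938, 1746/469], P' = [18873/1876 3870/469; 3870/469 4386/469]

step 0: x̄ = F·x = [4, -2]
step 0: P̄ = F·P·Fᵀ + Q = [22 8; 8 10]
step 0: y = z − H·x̄ = [-4]
step 0: S = H·P̄·Hᵀ + R = [19]
step 0: K = P̄·Hᵀ·S⁻¹ = [14/19; -2/19]
step 0: x' = x̄ + K·y = [20/19, -30/19]
step 0: P' = (I − K·H)·P̄ = [222/19 180/19; 180/19 186/19]
step 1: x̄ = F·x = [110/19, 70/19]
step 1: P̄ = F·P·Fᵀ + Q = [873/19 -258/19; -258/19 430/19]
step 1: y = z − H·x̄ = [-2/19]
step 1: S = H·P̄·Hᵀ + R = [1876/19]
step 1: K = P̄·Hᵀ·S⁻¹ = [1131/1876; -172/469]
step 1: x' = x̄ + K·y = [5371/938, 1746/469]
step 1: P' = (I − K·H)·P̄ = [18873/1876 3870/469; 3870/469 4386/469]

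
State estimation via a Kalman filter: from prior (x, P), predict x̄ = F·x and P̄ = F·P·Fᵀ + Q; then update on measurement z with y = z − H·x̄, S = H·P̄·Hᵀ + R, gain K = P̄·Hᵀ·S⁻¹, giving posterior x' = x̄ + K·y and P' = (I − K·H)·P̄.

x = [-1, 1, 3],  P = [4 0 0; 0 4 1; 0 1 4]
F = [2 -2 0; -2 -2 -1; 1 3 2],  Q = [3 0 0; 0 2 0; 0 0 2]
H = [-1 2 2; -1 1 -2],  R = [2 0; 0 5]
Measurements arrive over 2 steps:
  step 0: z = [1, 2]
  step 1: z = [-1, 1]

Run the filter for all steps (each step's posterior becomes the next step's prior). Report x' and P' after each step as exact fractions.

step 0: x̄ = F·x = [-4, -3, 8]
step 0: P̄ = F·P·Fᵀ + Q = [35 2 -20; 2 42 -47; -20 -47 70]
step 0: y = z − H·x̄ = [-13, 17]
step 0: S = H·P̄·Hᵀ + R = [181 -73; -73 466]
step 0: K = P̄·Hᵀ·S⁻¹ = [-32575/79017 -3916/79017; 4190/79017 23378/79017; 18565/79017 -25409/79017]
step 0: x' = x̄ + K·y = [40835/79017, 105905/79017, -41162/79017]
step 0: P' = (I − K·H)·P̄ = [480182/79017 291878/79017 -84362/79017; 291878/79017 236342/79017 -86213/79017; -84362/79017 -86213/79017 62597/79017]
step 1: x̄ = F·x = [-43380/26339, -84106/26339, 276226/79017]
step 1: P̄ = F·P·Fᵀ + Q = [256041/26339 -326354/26339 239076/26339; -326354/26339 1579817/26339 -1271111/26339; 239076/26339 -1271111/26339 3394946/79017]
step 1: y = z − H·x̄ = [-256973/79017, 753647/79017]
step 1: S = H·P̄·Hᵀ + R = [4004417/79017 7231093/79017; 7231093/79017 39562811/79017]
step 1: K = P̄·Hᵀ·S⁻¹ = [-177810732/671610457 -21511551/671610457; 196335943/1343220914 417204937/1343220914; 257900971/1343220914 -431485395/1343220914]
step 1: x' = x̄ + K·y = [-733044073/671610457, -474243528/671610457, -129267876/671610457]
step 1: P' = (I − K·H)·P̄ = [2755648824/671610457 1682706143/671610457 -482692463/671610457; 1682706143/671610457 3069840381/1343220914 -1190798295/1343220914; -482692463/671610457 -1190798295/1343220914 966006803/1343220914]

step 0: x' = [40835/79017, 105905/79017, -41162/79017], P' = [480182/79017 291878/79017 -84362/79017; 291878/79017 236342/79017 -86213/79017; -84362/79017 -86213/79017 62597/79017]
step 1: x' = [-733044073/671610457, -474243528/671610457, -129267876/671610457], P' = [2755648824/671610457 1682706143/671610457 -482692463/671610457; 1682706143/671610457 3069840381/1343220914 -1190798295/1343220914; -482692463/671610457 -1190798295/1343220914 966006803/1343220914]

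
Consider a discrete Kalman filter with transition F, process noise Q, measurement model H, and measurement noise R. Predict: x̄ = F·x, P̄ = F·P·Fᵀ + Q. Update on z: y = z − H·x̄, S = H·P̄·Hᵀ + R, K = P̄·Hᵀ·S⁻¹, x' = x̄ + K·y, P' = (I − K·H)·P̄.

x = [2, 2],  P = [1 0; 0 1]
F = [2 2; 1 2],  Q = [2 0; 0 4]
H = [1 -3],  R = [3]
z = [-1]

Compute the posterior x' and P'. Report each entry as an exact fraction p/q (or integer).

x̄ = F·x = [8, 6]
P̄ = F·P·Fᵀ + Q = [10 6; 6 9]
y = z − H·x̄ = [9]
S = H·P̄·Hᵀ + R = [58]
K = P̄·Hᵀ·S⁻¹ = [-4/29; -21/58]
x' = x̄ + K·y = [196/29, 159/58]
P' = (I − K·H)·P̄ = [258/29 90/29; 90/29 81/58]

x' = [196/29, 159/58]
P' = [258/29 90/29; 90/29 81/58]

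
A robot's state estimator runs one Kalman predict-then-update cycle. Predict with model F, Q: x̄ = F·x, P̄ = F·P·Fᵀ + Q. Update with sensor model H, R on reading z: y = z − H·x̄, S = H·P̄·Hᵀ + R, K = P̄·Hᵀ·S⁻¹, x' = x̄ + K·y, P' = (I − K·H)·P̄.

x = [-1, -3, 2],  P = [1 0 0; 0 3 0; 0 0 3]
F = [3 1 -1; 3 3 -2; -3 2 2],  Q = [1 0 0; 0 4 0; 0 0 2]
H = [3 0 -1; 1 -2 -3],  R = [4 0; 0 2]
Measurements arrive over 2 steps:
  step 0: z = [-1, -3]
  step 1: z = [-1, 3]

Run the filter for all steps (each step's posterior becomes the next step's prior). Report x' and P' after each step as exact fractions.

step 0: x' = [-1408/16847, -9032/16847, 21519/16847], P' = [9015/16847 -8123/16847 9141/16847; -8123/16847 77787/16847 -51921/16847; 9141/16847 -51921/16847 119593/50541]
step 1: x' = [-24095151/96078763, -237424502/96078763, 55507810/96078763], P' = [471896835/1056866393 -104231582/1056866393 263325749/1056866393; -104231582/1056866393 2918311548/1056866393 -1765584890/1056866393; 263325749/1056866393 -1765584890/1056866393 1367502335/1056866393]

step 0: x̄ = F·x = [-8, -16, 1]
step 0: P̄ = F·P·Fᵀ + Q = [16 24 -9; 24 52 -3; -9 -3 35]
step 0: y = z − H·x̄ = [24, -24]
step 0: S = H·P̄·Hᵀ + R = [237 93; 93 463]
step 0: K = P̄·Hᵀ·S⁻¹ = [4476/16847 -1081/16847; 6888/16847 -3967/16847; -9331/50541 -3305/16847]
step 0: x' = x̄ + K·y = [-1408/16847, -9032/16847, 21519/16847]
step 0: P' = (I − K·H)·P̄ = [9015/16847 -8123/16847 9141/16847; -8123/16847 77787/16847 -51921/16847; 9141/16847 -51921/16847 119593/50541]
step 1: x̄ = F·x = [-34775/16847, -4374/991, 29198/16847]
step 1: P̄ = F·P·Fᵀ + Q = [647674/50541 83662/2973 157831/50541; 83662/2973 242684/2973 45238/2973; 157831/50541 45238/2973 473551/50541]
step 1: y = z − H·x̄ = [116676/16847, 24194/16847]
step 1: S = H·P̄·Hᵀ + R = [5557795/50541 -1736689/16847; -1736689/16847 8035259/16847]
step 1: K = P̄·Hᵀ·S⁻¹ = [288091189/1056866393 -54808624/1056866393; 363222536/1056866393 -322050004/1056866393; -144381272/1056866393 -154005738/1056866393]
step 1: x' = x̄ + K·y = [-24095151/96078763, -237424502/96078763, 55507810/96078763]
step 1: P' = (I − K·H)·P̄ = [471896835/1056866393 -104231582/1056866393 263325749/1056866393; -104231582/1056866393 2918311548/1056866393 -1765584890/1056866393; 263325749/1056866393 -1765584890/1056866393 1367502335/1056866393]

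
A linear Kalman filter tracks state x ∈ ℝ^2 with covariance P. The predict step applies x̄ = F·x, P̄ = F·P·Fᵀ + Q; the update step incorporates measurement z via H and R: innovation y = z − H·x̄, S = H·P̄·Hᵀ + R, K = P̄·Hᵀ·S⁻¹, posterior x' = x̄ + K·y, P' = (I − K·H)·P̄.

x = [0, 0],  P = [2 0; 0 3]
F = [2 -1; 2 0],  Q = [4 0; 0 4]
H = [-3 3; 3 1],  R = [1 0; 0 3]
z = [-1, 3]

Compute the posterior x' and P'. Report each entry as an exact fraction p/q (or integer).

x̄ = F·x = [0, 0]
P̄ = F·P·Fᵀ + Q = [15 8; 8 12]
y = z − H·x̄ = [-1, 3]
S = H·P̄·Hᵀ + R = [100 -51; -51 198]
K = P̄·Hᵀ·S⁻¹ = [-485/5733 4229/17199; 12/49 12/49]
x' = x̄ + K·y = [4714/5733, 24/49]
P' = (I − K·H)·P̄ = [3293/17199 8/49; 8/49 12/49]

x' = [4714/5733, 24/49]
P' = [3293/17199 8/49; 8/49 12/49]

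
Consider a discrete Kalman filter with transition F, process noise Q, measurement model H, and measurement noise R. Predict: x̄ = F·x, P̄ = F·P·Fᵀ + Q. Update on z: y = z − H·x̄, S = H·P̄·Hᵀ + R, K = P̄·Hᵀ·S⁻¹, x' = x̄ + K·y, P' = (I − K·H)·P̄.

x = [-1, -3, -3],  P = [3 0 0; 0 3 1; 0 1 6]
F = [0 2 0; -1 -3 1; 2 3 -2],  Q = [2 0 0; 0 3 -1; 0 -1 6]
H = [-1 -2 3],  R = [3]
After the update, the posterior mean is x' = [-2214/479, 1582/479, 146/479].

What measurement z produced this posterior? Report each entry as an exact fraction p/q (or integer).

z = [-1]

x̄ = F·x = [-6, 7, -5]
P̄ = F·P·Fᵀ + Q = [14 -16 14; -16 33 -37; 14 -37 57]
S = H·P̄·Hᵀ + R = [958]
K = P̄·Hᵀ·S⁻¹ = [30/479; -161/958; 231/958]
x' − x̄ = [660/479, -1771/479, 2541/479] = K·y
y = (KᵀK)⁻¹·Kᵀ·(x' − x̄) = [22]
z = y + H·x̄ = [22] + [-23] = [-1]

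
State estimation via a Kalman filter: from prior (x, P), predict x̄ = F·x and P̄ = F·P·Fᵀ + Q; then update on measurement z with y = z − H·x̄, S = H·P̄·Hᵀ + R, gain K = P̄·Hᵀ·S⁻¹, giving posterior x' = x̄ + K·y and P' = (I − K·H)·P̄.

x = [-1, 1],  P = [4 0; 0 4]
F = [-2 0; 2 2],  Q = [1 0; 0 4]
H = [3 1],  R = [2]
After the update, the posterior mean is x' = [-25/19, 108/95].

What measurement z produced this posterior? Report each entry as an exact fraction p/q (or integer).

x̄ = F·x = [2, 0]
P̄ = F·P·Fᵀ + Q = [17 -16; -16 36]
S = H·P̄·Hᵀ + R = [95]
K = P̄·Hᵀ·S⁻¹ = [7/19; -12/95]
x' − x̄ = [-63/19, 108/95] = K·y
y = (KᵀK)⁻¹·Kᵀ·(x' − x̄) = [-9]
z = y + H·x̄ = [-9] + [6] = [-3]

z = [-3]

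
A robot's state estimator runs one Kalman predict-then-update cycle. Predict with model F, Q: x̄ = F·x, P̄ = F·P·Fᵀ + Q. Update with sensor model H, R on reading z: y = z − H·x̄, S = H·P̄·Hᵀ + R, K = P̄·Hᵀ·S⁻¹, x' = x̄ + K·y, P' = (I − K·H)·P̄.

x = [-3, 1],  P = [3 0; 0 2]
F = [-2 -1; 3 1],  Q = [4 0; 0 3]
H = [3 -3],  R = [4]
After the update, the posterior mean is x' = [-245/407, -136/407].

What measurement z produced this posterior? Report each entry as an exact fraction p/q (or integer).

z = [-1]

x̄ = F·x = [5, -8]
P̄ = F·P·Fᵀ + Q = [18 -20; -20 32]
S = H·P̄·Hᵀ + R = [814]
K = P̄·Hᵀ·S⁻¹ = [57/407; -78/407]
x' − x̄ = [-2280/407, 3120/407] = K·y
y = (KᵀK)⁻¹·Kᵀ·(x' − x̄) = [-40]
z = y + H·x̄ = [-40] + [39] = [-1]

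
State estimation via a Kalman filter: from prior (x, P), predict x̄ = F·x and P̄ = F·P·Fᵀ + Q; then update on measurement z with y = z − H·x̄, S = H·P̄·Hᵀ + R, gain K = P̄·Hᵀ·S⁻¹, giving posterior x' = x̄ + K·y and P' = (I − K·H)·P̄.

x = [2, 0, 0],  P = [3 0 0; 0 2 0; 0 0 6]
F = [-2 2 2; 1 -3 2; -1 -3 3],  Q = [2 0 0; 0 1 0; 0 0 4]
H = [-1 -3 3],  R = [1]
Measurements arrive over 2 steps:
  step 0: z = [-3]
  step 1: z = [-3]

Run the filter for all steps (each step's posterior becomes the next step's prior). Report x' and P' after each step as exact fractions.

step 0: x' = [-31/11, 53/22, 5/11], P' = [2192/55 213/55 948/55; 213/55 4979/110 2562/55; 948/55 2562/55 2887/55]
step 1: x' = [432541/36133, -448947/72266, -232489/72266], P' = [27235308/36133 -9028191/36133 49507/36133; -9028191/36133 6338903/72266 313001/72266; 49507/36133 313001/72266 346423/72266]

step 0: x̄ = F·x = [-4, 2, -2]
step 0: P̄ = F·P·Fᵀ + Q = [46 6 30; 6 46 51; 30 51 79]
step 0: y = z − H·x̄ = [5]
step 0: S = H·P̄·Hᵀ + R = [110]
step 0: K = P̄·Hᵀ·S⁻¹ = [13/55; 9/110; 27/55]
step 0: x' = x̄ + K·y = [-31/11, 53/22, 5/11]
step 0: P' = (I − K·H)·P̄ = [2192/55 213/55 948/55; 213/55 4979/110 2562/55; 948/55 2562/55 2887/55]
step 1: x̄ = F·x = [125/11, -201/22, -67/22]
step 1: P̄ = F·P·Fᵀ + Q = [41592/55 -13089/55 37/55; -13089/55 15941/110 107/110; 37/55 107/110 549/110]
step 1: y = z − H·x̄ = [-109/11]
step 1: S = H·P̄·Hᵀ + R = [36133/55]
step 1: K = P̄·Hᵀ·S⁻¹ = [-2214/36133; -10662/36133; 626/36133]
step 1: x' = x̄ + K·y = [432541/36133, -448947/72266, -232489/72266]
step 1: P' = (I − K·H)·P̄ = [27235308/36133 -9028191/36133 49507/36133; -9028191/36133 6338903/72266 313001/72266; 49507/36133 313001/72266 346423/72266]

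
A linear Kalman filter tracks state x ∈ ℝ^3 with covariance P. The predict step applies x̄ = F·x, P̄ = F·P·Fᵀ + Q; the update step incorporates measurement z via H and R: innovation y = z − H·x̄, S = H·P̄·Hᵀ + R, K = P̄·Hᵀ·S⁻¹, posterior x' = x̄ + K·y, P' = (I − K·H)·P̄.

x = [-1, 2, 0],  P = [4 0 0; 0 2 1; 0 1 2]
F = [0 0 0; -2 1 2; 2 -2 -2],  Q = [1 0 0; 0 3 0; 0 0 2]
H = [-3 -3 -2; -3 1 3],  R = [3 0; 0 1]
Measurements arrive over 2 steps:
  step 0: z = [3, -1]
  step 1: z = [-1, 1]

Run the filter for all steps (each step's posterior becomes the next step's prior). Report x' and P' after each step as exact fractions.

step 0: x' = [-84/377, -6758/13949, -12/29], P' = [323/377 -672/377 42/29; -672/377 60167/13949 -96/29; 42/29 -96/29 78/29]
step 1: x' = [4548308/18042221, -25054108/54126663, 13601778/18042221], P' = [8701475/18042221 -16003694/18042221 13582422/18042221; -16003694/18042221 117653038/54126663 -29721146/18042221; 13582422/18042221 -29721146/18042221 25224498/18042221]

step 0: x̄ = F·x = [0, 4, -6]
step 0: P̄ = F·P·Fᵀ + Q = [1 0 0; 0 33 -34; 0 -34 42]
step 0: y = z − H·x̄ = [3, 13]
step 0: S = H·P̄·Hᵀ + R = [69 32; 32 217]
step 0: K = P̄·Hᵀ·S⁻¹ = [-15/377 -3/377; -4519/13949 -3769/13949; 2/29 12/29]
step 0: x' = x̄ + K·y = [-84/377, -6758/13949, -12/29]
step 0: P' = (I − K·H)·P̄ = [323/377 -672/377 42/29; -672/377 60167/13949 -96/29; 42/29 -96/29 78/29]
step 1: x̄ = F·x = [0, -12086/13949, 18844/13949]
step 1: P̄ = F·P·Fᵀ + Q = [1 0 0; 0 53026/13949 -28722/13949; 0 -28722/13949 134330/13949]
step 1: y = z − H·x̄ = [-963/1073, -30497/13949]
step 1: S = H·P̄·Hᵀ + R = [64406/1073 -40275/1073; -40275/1073 1229154/13949]
step 1: K = P̄·Hᵀ·S⁻¹ = [-1752729/18042221 -1360853/18042221; -3399888/18042221 -5804030/54126663; -677608/18042221 5205082/18042221]
step 1: x' = x̄ + K·y = [4548308/18042221, -25054108/54126663, 13601778/18042221]
step 1: P' = (I − K·H)·P̄ = [8701475/18042221 -16003694/18042221 13582422/18042221; -16003694/18042221 117653038/54126663 -29721146/18042221; 13582422/18042221 -29721146/18042221 25224498/18042221]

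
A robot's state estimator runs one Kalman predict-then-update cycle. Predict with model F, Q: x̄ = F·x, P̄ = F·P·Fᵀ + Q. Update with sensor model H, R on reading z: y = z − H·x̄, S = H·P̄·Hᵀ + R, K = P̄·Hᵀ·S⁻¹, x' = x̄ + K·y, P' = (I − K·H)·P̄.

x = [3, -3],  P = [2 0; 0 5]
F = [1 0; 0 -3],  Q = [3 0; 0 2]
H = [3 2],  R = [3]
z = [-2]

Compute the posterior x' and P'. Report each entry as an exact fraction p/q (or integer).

x̄ = F·x = [3, 9]
P̄ = F·P·Fᵀ + Q = [5 0; 0 47]
y = z − H·x̄ = [-29]
S = H·P̄·Hᵀ + R = [236]
K = P̄·Hᵀ·S⁻¹ = [15/236; 47/118]
x' = x̄ + K·y = [273/236, -301/118]
P' = (I − K·H)·P̄ = [955/236 -705/118; -705/118 564/59]

x' = [273/236, -301/118]
P' = [955/236 -705/118; -705/118 564/59]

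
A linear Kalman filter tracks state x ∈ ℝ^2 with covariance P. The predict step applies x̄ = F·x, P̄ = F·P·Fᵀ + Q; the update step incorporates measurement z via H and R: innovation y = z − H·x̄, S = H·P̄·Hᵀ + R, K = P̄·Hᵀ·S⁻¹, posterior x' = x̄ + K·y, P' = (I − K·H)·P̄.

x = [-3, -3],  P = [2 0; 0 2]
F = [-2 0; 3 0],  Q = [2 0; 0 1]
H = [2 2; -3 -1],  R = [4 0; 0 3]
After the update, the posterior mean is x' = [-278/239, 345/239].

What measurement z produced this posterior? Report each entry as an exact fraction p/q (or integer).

x̄ = F·x = [6, -9]
P̄ = F·P·Fᵀ + Q = [10 -12; -12 19]
S = H·P̄·Hᵀ + R = [24 -2; -2 40]
K = P̄·Hᵀ·S⁻¹ = [-49/239 -110/239; 297/478 109/239]
x' − x̄ = [-1712/239, 2496/239] = K·y
y = (KᵀK)⁻¹·Kᵀ·(x' − x̄) = [8, 12]
z = y + H·x̄ = [8, 12] + [-6, -9] = [2, 3]

z = [2, 3]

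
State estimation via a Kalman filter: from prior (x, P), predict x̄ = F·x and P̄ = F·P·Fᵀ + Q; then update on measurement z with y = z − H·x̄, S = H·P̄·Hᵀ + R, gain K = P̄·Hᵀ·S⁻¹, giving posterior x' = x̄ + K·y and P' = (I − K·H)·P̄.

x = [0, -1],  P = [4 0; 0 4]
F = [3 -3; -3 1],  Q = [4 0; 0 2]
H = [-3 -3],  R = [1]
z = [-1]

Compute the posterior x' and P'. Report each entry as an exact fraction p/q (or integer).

x̄ = F·x = [3, -1]
P̄ = F·P·Fᵀ + Q = [76 -48; -48 42]
y = z − H·x̄ = [5]
S = H·P̄·Hᵀ + R = [199]
K = P̄·Hᵀ·S⁻¹ = [-84/199; 18/199]
x' = x̄ + K·y = [177/199, -109/199]
P' = (I − K·H)·P̄ = [8068/199 -8040/199; -8040/199 8034/199]

x' = [177/199, -109/199]
P' = [8068/199 -8040/199; -8040/199 8034/199]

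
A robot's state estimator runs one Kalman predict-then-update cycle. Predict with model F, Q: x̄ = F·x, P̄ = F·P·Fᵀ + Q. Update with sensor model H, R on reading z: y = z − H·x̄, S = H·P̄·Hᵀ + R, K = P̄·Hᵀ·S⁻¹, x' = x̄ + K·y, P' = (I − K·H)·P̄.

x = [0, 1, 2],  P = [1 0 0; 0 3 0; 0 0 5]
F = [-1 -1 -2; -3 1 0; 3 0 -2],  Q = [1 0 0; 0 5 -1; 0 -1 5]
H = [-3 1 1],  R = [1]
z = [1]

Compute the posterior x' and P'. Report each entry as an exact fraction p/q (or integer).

x̄ = F·x = [-5, 1, -4]
P̄ = F·P·Fᵀ + Q = [25 0 17; 0 17 -10; 17 -10 34]
y = z − H·x̄ = [-11]
S = H·P̄·Hᵀ + R = [155]
K = P̄·Hᵀ·S⁻¹ = [-58/155; 7/155; -27/155]
x' = x̄ + K·y = [-137/155, 78/155, -323/155]
P' = (I − K·H)·P̄ = [511/155 406/155 1069/155; 406/155 2586/155 -1361/155; 1069/155 -1361/155 4541/155]

x' = [-137/155, 78/155, -323/155]
P' = [511/155 406/155 1069/155; 406/155 2586/155 -1361/155; 1069/155 -1361/155 4541/155]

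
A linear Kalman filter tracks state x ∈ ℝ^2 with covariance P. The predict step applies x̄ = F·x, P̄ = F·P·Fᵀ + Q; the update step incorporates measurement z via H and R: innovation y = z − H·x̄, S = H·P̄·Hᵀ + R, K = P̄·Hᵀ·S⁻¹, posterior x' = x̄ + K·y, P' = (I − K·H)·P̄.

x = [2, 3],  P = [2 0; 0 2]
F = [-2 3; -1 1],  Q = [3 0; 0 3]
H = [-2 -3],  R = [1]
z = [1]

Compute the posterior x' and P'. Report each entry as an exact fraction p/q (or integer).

x̄ = F·x = [5, 1]
P̄ = F·P·Fᵀ + Q = [29 10; 10 7]
y = z − H·x̄ = [14]
S = H·P̄·Hᵀ + R = [300]
K = P̄·Hᵀ·S⁻¹ = [-22/75; -41/300]
x' = x̄ + K·y = [67/75, -137/150]
P' = (I − K·H)·P̄ = [239/75 -152/75; -152/75 419/300]

x' = [67/75, -137/150]
P' = [239/75 -152/75; -152/75 419/300]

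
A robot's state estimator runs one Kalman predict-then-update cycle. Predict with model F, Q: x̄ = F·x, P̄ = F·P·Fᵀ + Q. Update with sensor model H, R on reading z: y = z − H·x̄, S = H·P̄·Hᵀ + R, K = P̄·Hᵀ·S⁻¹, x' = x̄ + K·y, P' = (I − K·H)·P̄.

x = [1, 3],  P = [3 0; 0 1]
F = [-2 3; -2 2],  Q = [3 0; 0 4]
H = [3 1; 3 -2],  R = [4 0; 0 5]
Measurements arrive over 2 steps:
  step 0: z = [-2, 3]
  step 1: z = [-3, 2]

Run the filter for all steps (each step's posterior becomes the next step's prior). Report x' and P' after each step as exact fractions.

step 0: x' = [-287/7348, -11685/7348], P' = [939/3674 441/3674; 441/3674 3259/3674]
step 1: x' = [-10689923/19517197, -31469504/19517197], P' = [4938120/19517197 2161620/19517197; 2161620/19517197 16611780/19517197]

step 0: x̄ = F·x = [7, 4]
step 0: P̄ = F·P·Fᵀ + Q = [24 18; 18 20]
step 0: y = z − H·x̄ = [-27, -10]
step 0: S = H·P̄·Hᵀ + R = [348 122; 122 85]
step 0: K = P̄·Hᵀ·S⁻¹ = [1629/7348 387/3674; 2291/7348 -1039/3674]
step 0: x' = x̄ + K·y = [-287/7348, -11685/7348]
step 0: P' = (I − K·H)·P̄ = [939/3674 441/3674; 441/3674 3259/3674]
step 1: x̄ = F·x = [-34481/7348, -5699/1837]
step 1: P̄ = F·P·Fᵀ + Q = [38817/3674 9450/1837; 9450/1837 13980/1837]
step 1: y = z − H·x̄ = [104195/7348, 72547/7348]
step 1: S = H·P̄·Hᵀ + R = [505409/3674 236733/3674; 236733/3674 252763/3674]
step 1: K = P̄·Hᵀ·S⁻¹ = [606285/2788171 2098224/19517197; 824880/2788171 -5347740/19517197]
step 1: x' = x̄ + K·y = [-10689923/19517197, -31469504/19517197]
step 1: P' = (I − K·H)·P̄ = [4938120/19517197 2161620/19517197; 2161620/19517197 16611780/19517197]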